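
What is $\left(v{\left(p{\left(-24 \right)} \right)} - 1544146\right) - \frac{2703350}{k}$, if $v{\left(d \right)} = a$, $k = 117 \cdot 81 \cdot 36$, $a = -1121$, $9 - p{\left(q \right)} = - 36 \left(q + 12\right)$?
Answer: $- \frac{20277097549}{13122} \approx -1.5453 \cdot 10^{6}$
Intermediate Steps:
$p{\left(q \right)} = 441 + 36 q$ ($p{\left(q \right)} = 9 - - 36 \left(q + 12\right) = 9 - - 36 \left(12 + q\right) = 9 - \left(-432 - 36 q\right) = 9 + \left(432 + 36 q\right) = 441 + 36 q$)
$k = 341172$ ($k = 9477 \cdot 36 = 341172$)
$v{\left(d \right)} = -1121$
$\left(v{\left(p{\left(-24 \right)} \right)} - 1544146\right) - \frac{2703350}{k} = \left(-1121 - 1544146\right) - \frac{2703350}{341172} = -1545267 - \frac{103975}{13122} = - \frac{20277097549}{13122}$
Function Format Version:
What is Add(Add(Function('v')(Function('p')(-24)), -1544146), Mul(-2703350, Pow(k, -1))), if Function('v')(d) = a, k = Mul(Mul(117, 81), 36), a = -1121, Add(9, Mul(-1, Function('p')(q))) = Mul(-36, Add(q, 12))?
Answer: Rational(-20277097549, 13122) ≈ -1.5453e+6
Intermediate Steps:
Function('p')(q) = Add(441, Mul(36, q)) (Function('p')(q) = Add(9, Mul(-1, Mul(-36, Add(q, 12)))) = Add(9, Mul(-1, Mul(-36, Add(12, q)))) = Add(9, Mul(-1, Add(-432, Mul(-36, q)))) = Add(9, Add(432, Mul(36, q))) = Add(441, Mul(36, q)))
k = 341172 (k = Mul(9477, 36) = 341172)
Function('v')(d) = -1121
Add(Add(Function('v')(Function('p')(-24)), -1544146), Mul(-2703350, Pow(k, -1))) = Add(Add(-1121, -1544146), Mul(-2703350, Pow(341172, -1))) = Add(-1545267, Mul(-2703350, Rational(1, 341172))) = Add(-1545267, Rational(-103975, 13122)) = Rational(-20277097549, 13122)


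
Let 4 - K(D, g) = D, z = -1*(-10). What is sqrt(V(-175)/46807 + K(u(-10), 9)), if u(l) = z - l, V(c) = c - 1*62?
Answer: I*sqrt(35065417243)/46807 ≈ 4.0006*I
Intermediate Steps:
V(c) = -62 + c (V(c) = c - 62 = -62 + c)
z = 10
u(l) = 10 - l
K(D, g) = 4 - D
sqrt(V(-175)/46807 + K(u(-10), 9)) = sqrt((-62 - 175)/46807 + (4 - (10 - 1*(-10)))) = sqrt(-237*1/46807 + (4 - (10 + 10))) = sqrt(-237/46807 + (4 - 1*20)) = sqrt(-237/46807 + (4 - 20)) = sqrt(-237/46807 - 16) = sqrt(-749149/46807) = I*sqrt(35065417243)/46807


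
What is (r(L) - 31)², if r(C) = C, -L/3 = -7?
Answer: 100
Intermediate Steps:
L = 21 (L = -3*(-7) = 21)
(r(L) - 31)² = (21 - 31)² = (-10)² = 100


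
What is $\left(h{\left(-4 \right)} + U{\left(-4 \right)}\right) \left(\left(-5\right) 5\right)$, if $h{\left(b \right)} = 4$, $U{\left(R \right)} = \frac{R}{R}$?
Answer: $-125$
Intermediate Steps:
$U{\left(R \right)} = 1$
$\left(h{\left(-4 \right)} + U{\left(-4 \right)}\right) \left(\left(-5\right) 5\right) = \left(4 + 1\right) \left(\left(-5\right) 5\right) = 5 \left(-25\right) = -125$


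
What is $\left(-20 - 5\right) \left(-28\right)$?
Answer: $700$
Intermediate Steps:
$\left(-20 - 5\right) \left(-28\right) = \left(-25\right) \left(-28\right) = 700$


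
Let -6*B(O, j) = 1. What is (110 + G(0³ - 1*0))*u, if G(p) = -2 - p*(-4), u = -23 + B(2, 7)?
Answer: -2502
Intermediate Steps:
B(O, j) = -⅙ (B(O, j) = -⅙*1 = -⅙)
u = -139/6 (u = -23 - ⅙ = -139/6 ≈ -23.167)
G(p) = -2 + 4*p (G(p) = -2 - (-4)*p = -2 + 4*p)
(110 + G(0³ - 1*0))*u = (110 + (-2 + 4*(0³ - 1*0)))*(-139/6) = (110 + (-2 + 4*(0 + 0)))*(-139/6) = (110 + (-2 + 4*0))*(-139/6) = (110 + (-2 + 0))*(-139/6) = (110 - 2)*(-139/6) = 108*(-139/6) = -2502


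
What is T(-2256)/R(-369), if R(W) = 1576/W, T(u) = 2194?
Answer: -404793/788 ≈ -513.70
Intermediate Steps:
T(-2256)/R(-369) = 2194/((1576/(-369))) = 2194/((1576*(-1/369))) = 2194/(-1576/369) = 2194*(-369/1576) = -404793/788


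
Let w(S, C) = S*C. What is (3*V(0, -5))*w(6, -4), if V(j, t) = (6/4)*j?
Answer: 0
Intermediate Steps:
w(S, C) = C*S
V(j, t) = 3*j/2 (V(j, t) = (6*(1/4))*j = 3*j/2)
(3*V(0, -5))*w(6, -4) = (3*((3/2)*0))*(-4*6) = (3*0)*(-24) = 0*(-24) = 0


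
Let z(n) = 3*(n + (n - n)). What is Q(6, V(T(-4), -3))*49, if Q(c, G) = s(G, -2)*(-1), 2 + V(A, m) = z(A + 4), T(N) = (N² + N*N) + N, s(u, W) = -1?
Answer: 49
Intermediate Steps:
z(n) = 3*n (z(n) = 3*(n + 0) = 3*n)
T(N) = N + 2*N² (T(N) = (N² + N²) + N = 2*N² + N = N + 2*N²)
V(A, m) = 10 + 3*A (V(A, m) = -2 + 3*(A + 4) = -2 + 3*(4 + A) = -2 + (12 + 3*A) = 10 + 3*A)
Q(c, G) = 1 (Q(c, G) = -1*(-1) = 1)
Q(6, V(T(-4), -3))*49 = 1*49 = 49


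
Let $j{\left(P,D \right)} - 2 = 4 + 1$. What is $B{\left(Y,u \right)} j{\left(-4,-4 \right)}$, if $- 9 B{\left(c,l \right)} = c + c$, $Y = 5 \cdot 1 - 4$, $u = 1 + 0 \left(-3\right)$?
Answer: $- \frac{14}{9} \approx -1.5556$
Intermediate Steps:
$j{\left(P,D \right)} = 7$ ($j{\left(P,D \right)} = 2 + \left(4 + 1\right) = 2 + 5 = 7$)
$u = 1$ ($u = 1 + 0 = 1$)
$Y = 1$ ($Y = 5 - 4 = 1$)
$B{\left(c,l \right)} = - \frac{2 c}{9}$ ($B{\left(c,l \right)} = - \frac{c + c}{9} = - \frac{2 c}{9}$)
$B{\left(Y,u \right)} j{\left(-4,-4 \right)} = \left(- \frac{2}{9}\right) 1 \cdot 7 = \left(- \frac{2}{9}\right) 7 = - \frac{14}{9}$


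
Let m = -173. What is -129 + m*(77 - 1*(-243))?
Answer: -55489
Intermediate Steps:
-129 + m*(77 - 1*(-243)) = -129 - 173*(77 - 1*(-243)) = -129 - 173*(77 + 243) = -129 - 173*320 = -129 - 55360 = -55489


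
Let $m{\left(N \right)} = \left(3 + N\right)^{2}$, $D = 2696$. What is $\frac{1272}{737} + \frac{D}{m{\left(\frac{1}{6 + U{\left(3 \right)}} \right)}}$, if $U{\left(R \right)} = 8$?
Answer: $\frac{391794520}{1362713} \approx 287.51$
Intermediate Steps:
$\frac{1272}{737} + \frac{D}{m{\left(\frac{1}{6 + U{\left(3 \right)}} \right)}} = \frac{1272}{737} + \frac{2696}{\left(3 + \frac{1}{6 + 8}\right)^{2}} = 1272 \cdot \frac{1}{737} + \frac{2696}{\left(3 + \frac{1}{14}\right)^{2}} = \frac{1272}{737} + \frac{2696}{\left(3 + \frac{1}{14}\right)^{2}} = \frac{1272}{737} + \frac{2696}{\left(\frac{43}{14}\right)^{2}} = \frac{1272}{737} + \frac{2696}{\frac{1849}{196}} = \frac{1272}{737} + 2696 \cdot \frac{196}{1849} = \frac{1272}{737} + \frac{528416}{1849} = \frac{391794520}{1362713}$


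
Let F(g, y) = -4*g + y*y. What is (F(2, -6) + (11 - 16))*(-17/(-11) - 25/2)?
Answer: -5543/22 ≈ -251.95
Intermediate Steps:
F(g, y) = y² - 4*g (F(g, y) = -4*g + y² = y² - 4*g)
(F(2, -6) + (11 - 16))*(-17/(-11) - 25/2) = (((-6)² - 4*2) + (11 - 16))*(-17/(-11) - 25/2) = ((36 - 8) - 5)*(-17*(-1/11) - 25*½) = (28 - 5)*(17/11 - 25/2) = 23*(-241/22) = -5543/22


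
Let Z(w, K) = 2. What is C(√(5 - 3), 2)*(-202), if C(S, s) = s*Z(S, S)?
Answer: -808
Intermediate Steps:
C(S, s) = 2*s (C(S, s) = s*2 = 2*s)
C(√(5 - 3), 2)*(-202) = (2*2)*(-202) = 4*(-202) = -808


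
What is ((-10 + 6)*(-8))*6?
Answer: 192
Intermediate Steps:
((-10 + 6)*(-8))*6 = -4*(-8)*6 = 32*6 = 192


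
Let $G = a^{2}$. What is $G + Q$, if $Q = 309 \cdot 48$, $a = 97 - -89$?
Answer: $49428$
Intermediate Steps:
$a = 186$ ($a = 97 + 89 = 186$)
$G = 34596$ ($G = 186^{2} = 34596$)
$Q = 14832$
$G + Q = 34596 + 14832 = 49428$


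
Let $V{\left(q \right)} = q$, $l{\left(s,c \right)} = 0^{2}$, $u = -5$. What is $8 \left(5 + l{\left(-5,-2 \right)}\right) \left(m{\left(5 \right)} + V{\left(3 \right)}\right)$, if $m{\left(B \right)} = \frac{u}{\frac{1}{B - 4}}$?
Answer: $-80$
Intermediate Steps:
$l{\left(s,c \right)} = 0$
$m{\left(B \right)} = 20 - 5 B$ ($m{\left(B \right)} = - \frac{5}{\frac{1}{B - 4}} = - \frac{5}{\frac{1}{-4 + B}} = - 5 \left(-4 + B\right) = 20 - 5 B$)
$8 \left(5 + l{\left(-5,-2 \right)}\right) \left(m{\left(5 \right)} + V{\left(3 \right)}\right) = 8 \left(5 + 0\right) \left(\left(20 - 25\right) + 3\right) = 8 \cdot 5 \left(\left(20 - 25\right) + 3\right) = 8 \cdot 5 \left(-5 + 3\right) = 8 \cdot 5 \left(-2\right) = 8 \left(-10\right) = -80$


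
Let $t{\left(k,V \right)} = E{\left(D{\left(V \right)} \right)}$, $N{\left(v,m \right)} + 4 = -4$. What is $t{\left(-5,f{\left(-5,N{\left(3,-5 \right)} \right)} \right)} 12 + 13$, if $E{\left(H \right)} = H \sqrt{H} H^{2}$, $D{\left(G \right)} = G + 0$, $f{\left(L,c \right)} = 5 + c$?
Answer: $13 - 324 i \sqrt{3} \approx 13.0 - 561.18 i$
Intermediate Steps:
$N{\left(v,m \right)} = -8$ ($N{\left(v,m \right)} = -4 - 4 = -8$)
$D{\left(G \right)} = G$
$E{\left(H \right)} = H^{\frac{7}{2}}$ ($E{\left(H \right)} = H^{\frac{3}{2}} H^{2} = H^{\frac{7}{2}}$)
$t{\left(k,V \right)} = V^{\frac{7}{2}}$
$t{\left(-5,f{\left(-5,N{\left(3,-5 \right)} \right)} \right)} 12 + 13 = \left(5 - 8\right)^{\frac{7}{2}} \cdot 12 + 13 = \left(-3\right)^{\frac{7}{2}} \cdot 12 + 13 = - 27 i \sqrt{3} \cdot 12 + 13 = - 324 i \sqrt{3} + 13 = 13 - 324 i \sqrt{3}$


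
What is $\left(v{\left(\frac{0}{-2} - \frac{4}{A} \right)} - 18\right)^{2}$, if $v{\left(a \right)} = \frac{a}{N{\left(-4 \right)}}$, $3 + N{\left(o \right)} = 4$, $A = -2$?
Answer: $256$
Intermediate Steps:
$N{\left(o \right)} = 1$ ($N{\left(o \right)} = -3 + 4 = 1$)
$v{\left(a \right)} = a$ ($v{\left(a \right)} = \frac{a}{1} = a 1 = a$)
$\left(v{\left(\frac{0}{-2} - \frac{4}{A} \right)} - 18\right)^{2} = \left(\left(\frac{0}{-2} - \frac{4}{-2}\right) - 18\right)^{2} = \left(\left(0 \left(- \frac{1}{2}\right) - -2\right) - 18\right)^{2} = \left(\left(0 + 2\right) - 18\right)^{2} = \left(2 - 18\right)^{2} = \left(-16\right)^{2} = 256$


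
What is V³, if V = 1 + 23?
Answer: 13824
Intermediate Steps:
V = 24
V³ = 24³ = 13824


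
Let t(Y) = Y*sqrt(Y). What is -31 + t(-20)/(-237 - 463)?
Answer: -31 + 2*I*sqrt(5)/35 ≈ -31.0 + 0.12778*I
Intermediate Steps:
t(Y) = Y**(3/2)
-31 + t(-20)/(-237 - 463) = -31 + (-20)**(3/2)/(-237 - 463) = -31 - 40*I*sqrt(5)/(-700) = -31 - 40*I*sqrt(5)*(-1/700) = -31 + 2*I*sqrt(5)/35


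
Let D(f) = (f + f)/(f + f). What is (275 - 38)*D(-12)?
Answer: 237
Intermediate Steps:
D(f) = 1 (D(f) = (2*f)/((2*f)) = (2*f)*(1/(2*f)) = 1)
(275 - 38)*D(-12) = (275 - 38)*1 = 237*1 = 237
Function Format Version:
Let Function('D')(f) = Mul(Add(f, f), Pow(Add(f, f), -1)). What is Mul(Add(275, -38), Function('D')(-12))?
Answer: 237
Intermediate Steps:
Function('D')(f) = 1 (Function('D')(f) = Mul(Mul(2, f), Pow(Mul(2, f), -1)) = Mul(Mul(2, f), Mul(Rational(1, 2), Pow(f, -1))) = 1)
Mul(Add(275, -38), Function('D')(-12)) = Mul(Add(275, -38), 1) = Mul(237, 1) = 237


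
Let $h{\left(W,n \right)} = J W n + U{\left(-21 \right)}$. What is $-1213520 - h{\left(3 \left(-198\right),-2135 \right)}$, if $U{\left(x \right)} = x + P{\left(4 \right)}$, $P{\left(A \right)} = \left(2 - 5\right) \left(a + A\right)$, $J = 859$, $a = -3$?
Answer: $-1090588706$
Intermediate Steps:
$P{\left(A \right)} = 9 - 3 A$ ($P{\left(A \right)} = \left(2 - 5\right) \left(-3 + A\right) = - 3 \left(-3 + A\right) = 9 - 3 A$)
$U{\left(x \right)} = -3 + x$ ($U{\left(x \right)} = x + \left(9 - 12\right) = x - 3 = -3 + x$)
$h{\left(W,n \right)} = -24 + 859 W n$ ($h{\left(W,n \right)} = 859 W n - 24 = -24 + 859 W n$)
$-1213520 - h{\left(3 \left(-198\right),-2135 \right)} = -1213520 - \left(-24 + 859 \cdot 3 \left(-198\right) \left(-2135\right)\right) = -1213520 - \left(-24 + 859 \left(-594\right) \left(-2135\right)\right) = -1213520 - \left(-24 + 1089375210\right) = -1213520 - 1089375186 = -1090588706$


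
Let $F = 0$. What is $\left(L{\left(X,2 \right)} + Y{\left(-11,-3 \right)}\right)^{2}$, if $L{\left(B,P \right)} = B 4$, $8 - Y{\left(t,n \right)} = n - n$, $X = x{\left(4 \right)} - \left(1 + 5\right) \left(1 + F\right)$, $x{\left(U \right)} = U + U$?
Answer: $256$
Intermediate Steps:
$x{\left(U \right)} = 2 U$
$X = 2$ ($X = 2 \cdot 4 - \left(1 + 5\right) \left(1 + 0\right) = 8 - 6 \cdot 1 = 8 - 6 = 2$)
$Y{\left(t,n \right)} = 8$ ($Y{\left(t,n \right)} = 8 - \left(n - n\right) = 8 - 0 = 8 + 0 = 8$)
$L{\left(B,P \right)} = 4 B$
$\left(L{\left(X,2 \right)} + Y{\left(-11,-3 \right)}\right)^{2} = \left(4 \cdot 2 + 8\right)^{2} = \left(8 + 8\right)^{2} = 16^{2} = 256$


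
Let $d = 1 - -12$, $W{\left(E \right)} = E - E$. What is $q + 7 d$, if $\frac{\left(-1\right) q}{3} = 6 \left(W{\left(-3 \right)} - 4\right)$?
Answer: $163$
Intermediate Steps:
$W{\left(E \right)} = 0$
$q = 72$ ($q = - 3 \cdot 6 \left(0 - 4\right) = - 3 \cdot 6 \left(-4\right) = \left(-3\right) \left(-24\right) = 72$)
$d = 13$ ($d = 1 + 12 = 13$)
$q + 7 d = 72 + 7 \cdot 13 = 72 + 91 = 163$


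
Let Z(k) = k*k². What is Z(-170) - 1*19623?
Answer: -4932623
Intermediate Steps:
Z(k) = k³
Z(-170) - 1*19623 = (-170)³ - 1*19623 = -4913000 - 19623 = -4932623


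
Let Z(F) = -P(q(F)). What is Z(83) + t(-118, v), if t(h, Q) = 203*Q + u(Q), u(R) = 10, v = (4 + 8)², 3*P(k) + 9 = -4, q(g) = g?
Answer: 87739/3 ≈ 29246.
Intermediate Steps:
P(k) = -13/3 (P(k) = -3 + (⅓)*(-4) = -3 - 4/3 = -13/3)
v = 144 (v = 12² = 144)
Z(F) = 13/3 (Z(F) = -1*(-13/3) = 13/3)
t(h, Q) = 10 + 203*Q (t(h, Q) = 203*Q + 10 = 10 + 203*Q)
Z(83) + t(-118, v) = 13/3 + (10 + 203*144) = 13/3 + (10 + 29232) = 13/3 + 29242 = 87739/3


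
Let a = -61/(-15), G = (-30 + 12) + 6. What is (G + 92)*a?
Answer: 976/3 ≈ 325.33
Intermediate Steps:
G = -12 (G = -18 + 6 = -12)
a = 61/15 (a = -61*(-1/15) = 61/15 ≈ 4.0667)
(G + 92)*a = (-12 + 92)*(61/15) = 80*(61/15) = 976/3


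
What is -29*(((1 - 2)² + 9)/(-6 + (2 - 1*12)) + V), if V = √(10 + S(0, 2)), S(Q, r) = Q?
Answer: 145/8 - 29*√10 ≈ -73.581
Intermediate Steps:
V = √10 (V = √(10 + 0) = √10 ≈ 3.1623)
-29*(((1 - 2)² + 9)/(-6 + (2 - 1*12)) + V) = -29*(((1 - 2)² + 9)/(-6 + (2 - 1*12)) + √10) = -29*(((-1)² + 9)/(-6 + (2 - 12)) + √10) = -29*((1 + 9)/(-6 - 10) + √10) = -29*(10/(-16) + √10) = -29*(10*(-1/16) + √10) = -29*(-5/8 + √10) = 145/8 - 29*√10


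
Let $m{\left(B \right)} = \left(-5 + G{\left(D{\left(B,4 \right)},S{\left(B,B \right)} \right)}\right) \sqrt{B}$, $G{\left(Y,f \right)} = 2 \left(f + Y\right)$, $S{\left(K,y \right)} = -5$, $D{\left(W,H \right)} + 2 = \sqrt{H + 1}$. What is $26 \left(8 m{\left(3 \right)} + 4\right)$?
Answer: $104 - 3952 \sqrt{3} + 416 \sqrt{15} \approx -5129.9$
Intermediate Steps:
$D{\left(W,H \right)} = -2 + \sqrt{1 + H}$ ($D{\left(W,H \right)} = -2 + \sqrt{H + 1} = -2 + \sqrt{1 + H}$)
$G{\left(Y,f \right)} = 2 Y + 2 f$ ($G{\left(Y,f \right)} = 2 \left(Y + f\right) = 2 Y + 2 f$)
$m{\left(B \right)} = \sqrt{B} \left(-19 + 2 \sqrt{5}\right)$ ($m{\left(B \right)} = \left(-5 + \left(2 \left(-2 + \sqrt{1 + 4}\right) + 2 \left(-5\right)\right)\right) \sqrt{B} = \left(-5 - \left(10 - 2 \left(-2 + \sqrt{5}\right)\right)\right) \sqrt{B} = \left(-5 - \left(14 - 2 \sqrt{5}\right)\right) \sqrt{B} = \left(-19 + 2 \sqrt{5}\right) \sqrt{B} = \sqrt{B} \left(-19 + 2 \sqrt{5}\right)$)
$26 \left(8 m{\left(3 \right)} + 4\right) = 26 \left(8 \sqrt{3} \left(-19 + 2 \sqrt{5}\right) + 4\right) = 26 \left(4 + 8 \sqrt{3} \left(-19 + 2 \sqrt{5}\right)\right) = 104 + 208 \sqrt{3} \left(-19 + 2 \sqrt{5}\right)$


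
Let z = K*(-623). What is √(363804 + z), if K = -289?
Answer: 7*√11099 ≈ 737.46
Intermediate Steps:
z = 180047 (z = -289*(-623) = 180047)
√(363804 + z) = √(363804 + 180047) = √543851 = 7*√11099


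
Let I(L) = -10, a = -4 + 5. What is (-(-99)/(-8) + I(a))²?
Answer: 32041/64 ≈ 500.64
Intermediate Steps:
a = 1
(-(-99)/(-8) + I(a))² = (-(-99)/(-8) - 10)² = (-(-99)*(-1)/8 - 10)² = (-11*9/8 - 10)² = (-99/8 - 10)² = (-179/8)² = 32041/64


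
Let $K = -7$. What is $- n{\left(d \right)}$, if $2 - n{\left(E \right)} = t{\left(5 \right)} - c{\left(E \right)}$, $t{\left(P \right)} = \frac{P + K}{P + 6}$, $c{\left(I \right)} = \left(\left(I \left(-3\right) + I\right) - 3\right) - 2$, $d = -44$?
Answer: $- \frac{937}{11} \approx -85.182$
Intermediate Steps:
$c{\left(I \right)} = -5 - 2 I$ ($c{\left(I \right)} = \left(\left(- 3 I + I\right) - 3\right) - 2 = \left(- 2 I - 3\right) - 2 = \left(-3 - 2 I\right) - 2 = -5 - 2 I$)
$t{\left(P \right)} = \frac{-7 + P}{6 + P}$ ($t{\left(P \right)} = \frac{P - 7}{P + 6} = \frac{-7 + P}{6 + P}$)
$n{\left(E \right)} = - \frac{31}{11} - 2 E$ ($n{\left(E \right)} = 2 - \left(\frac{-7 + 5}{6 + 5} - \left(-5 - 2 E\right)\right) = 2 - \left(\frac{1}{11} \left(-2\right) + \left(5 + 2 E\right)\right) = 2 - \left(- \frac{2}{11} + \left(5 + 2 E\right)\right) = 2 - \left(\frac{53}{11} + 2 E\right) = - \frac{31}{11} - 2 E$)
$- n{\left(d \right)} = - (- \frac{31}{11} - -88) = - (- \frac{31}{11} + 88) = \left(-1\right) \frac{937}{11} = - \frac{937}{11}$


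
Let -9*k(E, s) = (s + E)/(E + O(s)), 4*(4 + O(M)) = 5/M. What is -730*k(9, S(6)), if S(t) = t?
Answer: 1168/5 ≈ 233.60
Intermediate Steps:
O(M) = -4 + 5/(4*M) (O(M) = -4 + (5/M)/4 = -4 + 5/(4*M))
k(E, s) = -(E + s)/(9*(-4 + E + 5/(4*s))) (k(E, s) = -(s + E)/(9*(E + (-4 + 5/(4*s)))) = -(E + s)/(9*(-4 + E + 5/(4*s))))
-730*k(9, S(6)) = -(-2920)*6*(9 + 6)/(45 + 36*6*(-4 + 9)) = -(-2920)*6*15/(45 + 36*6*5) = -(-2920)*6*15/(45 + 1080) = -(-2920)*6*15/1125 = -730*(-8/25) = 1168/5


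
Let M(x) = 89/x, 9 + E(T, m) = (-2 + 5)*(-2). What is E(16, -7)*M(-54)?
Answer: 445/18 ≈ 24.722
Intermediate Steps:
E(T, m) = -15 (E(T, m) = -9 + (-2 + 5)*(-2) = -9 + 3*(-2) = -9 - 6 = -15)
E(16, -7)*M(-54) = -1335/(-54) = -1335*(-1)/54 = -15*(-89/54) = 445/18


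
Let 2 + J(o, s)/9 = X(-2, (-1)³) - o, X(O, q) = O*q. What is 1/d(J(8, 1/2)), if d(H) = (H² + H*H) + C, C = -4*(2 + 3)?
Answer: 1/10348 ≈ 9.6637e-5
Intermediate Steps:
C = -20 (C = -4*5 = -20)
J(o, s) = -9*o (J(o, s) = -18 + 9*(-2*(-1)³ - o) = -18 + 9*(-2*(-1) - o) = -18 + 9*(2 - o) = -18 + (18 - 9*o) = -9*o)
d(H) = -20 + 2*H² (d(H) = (H² + H*H) - 20 = (H² + H²) - 20 = 2*H² - 20 = -20 + 2*H²)
1/d(J(8, 1/2)) = 1/(-20 + 2*(-9*8)²) = 1/(-20 + 2*(-72)²) = 1/(-20 + 2*5184) = 1/(-20 + 10368) = 1/10348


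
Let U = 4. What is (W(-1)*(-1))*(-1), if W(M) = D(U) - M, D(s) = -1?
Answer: 0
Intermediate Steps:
W(M) = -1 - M
(W(-1)*(-1))*(-1) = ((-1 - 1*(-1))*(-1))*(-1) = ((-1 + 1)*(-1))*(-1) = (0*(-1))*(-1) = 0*(-1) = 0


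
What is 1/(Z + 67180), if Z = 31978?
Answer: 1/99158 ≈ 1.0085e-5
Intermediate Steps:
1/(Z + 67180) = 1/(31978 + 67180) = 1/99158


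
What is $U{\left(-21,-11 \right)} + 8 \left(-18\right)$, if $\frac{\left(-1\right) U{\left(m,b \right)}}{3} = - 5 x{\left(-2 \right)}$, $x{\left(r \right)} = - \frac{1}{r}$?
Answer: $- \frac{273}{2} \approx -136.5$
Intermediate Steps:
$U{\left(m,b \right)} = \frac{15}{2}$ ($U{\left(m,b \right)} = - 3 \left(- 5 \left(- \frac{1}{-2}\right)\right) = - 3 \left(- 5 \left(\left(-1\right) \left(- \frac{1}{2}\right)\right)\right) = - 3 \left(\left(-5\right) \frac{1}{2}\right) = \left(-3\right) \left(- \frac{5}{2}\right) = \frac{15}{2}$)
$U{\left(-21,-11 \right)} + 8 \left(-18\right) = \frac{15}{2} + 8 \left(-18\right) = \frac{15}{2} - 144 = - \frac{273}{2}$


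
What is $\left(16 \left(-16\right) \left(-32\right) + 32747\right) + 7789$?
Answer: $48728$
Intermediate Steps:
$\left(16 \left(-16\right) \left(-32\right) + 32747\right) + 7789 = \left(\left(-256\right) \left(-32\right) + 32747\right) + 7789 = \left(8192 + 32747\right) + 7789 = 40939 + 7789 = 48728$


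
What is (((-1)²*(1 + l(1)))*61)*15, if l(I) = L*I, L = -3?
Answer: -1830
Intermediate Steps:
l(I) = -3*I
(((-1)²*(1 + l(1)))*61)*15 = (((-1)²*(1 - 3*1))*61)*15 = ((1*(1 - 3))*61)*15 = ((1*(-2))*61)*15 = -2*61*15 = -122*15 = -1830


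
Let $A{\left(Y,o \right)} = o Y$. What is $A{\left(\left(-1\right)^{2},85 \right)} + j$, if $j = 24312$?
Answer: $24397$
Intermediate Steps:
$A{\left(Y,o \right)} = Y o$
$A{\left(\left(-1\right)^{2},85 \right)} + j = \left(-1\right)^{2} \cdot 85 + 24312 = 1 \cdot 85 + 24312 = 85 + 24312 = 24397$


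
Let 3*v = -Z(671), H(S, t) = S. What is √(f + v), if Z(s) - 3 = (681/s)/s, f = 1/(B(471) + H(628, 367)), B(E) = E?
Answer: I*√543580886009/737429 ≈ 0.9998*I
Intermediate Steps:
f = 1/1099 (f = 1/(471 + 628) = 1/1099 ≈ 0.00090992)
Z(s) = 3 + 681/s² (Z(s) = 3 + (681/s)/s = 3 + 681/s²)
v = -450468/450241 (v = (-(3 + 681/671²))/3 = (-(3 + 681*(1/450241)))/3 = (-(3 + 681/450241))/3 = (-1*1351404/450241)/3 = (⅓)*(-1351404/450241) = -450468/450241 ≈ -1.0005)
√(f + v) = √(1/1099 - 450468/450241) = √(-494614091/494814859) = I*√543580886009/737429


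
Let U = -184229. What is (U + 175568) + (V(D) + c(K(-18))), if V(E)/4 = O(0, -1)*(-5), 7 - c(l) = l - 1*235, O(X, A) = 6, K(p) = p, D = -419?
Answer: -8521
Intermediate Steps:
c(l) = 242 - l (c(l) = 7 - (l - 1*235) = 7 - (l - 235) = 7 - (-235 + l) = 7 + (235 - l) = 242 - l)
V(E) = -120 (V(E) = 4*(6*(-5)) = 4*(-30) = -120)
(U + 175568) + (V(D) + c(K(-18))) = (-184229 + 175568) + (-120 + (242 - 1*(-18))) = -8661 + (-120 + (242 + 18)) = -8661 + (-120 + 260) = -8661 + 140 = -8521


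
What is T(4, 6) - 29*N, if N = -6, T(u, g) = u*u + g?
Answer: 196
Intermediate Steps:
T(u, g) = g + u² (T(u, g) = u² + g = g + u²)
T(4, 6) - 29*N = (6 + 4²) - 29*(-6) = (6 + 16) + 174 = 22 + 174 = 196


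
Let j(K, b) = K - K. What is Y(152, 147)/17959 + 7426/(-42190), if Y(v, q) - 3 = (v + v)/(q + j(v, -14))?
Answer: -9786503974/55690230435 ≈ -0.17573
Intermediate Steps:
j(K, b) = 0
Y(v, q) = 3 + 2*v/q (Y(v, q) = 3 + (v + v)/(q + 0) = 3 + (2*v)/q = 3 + 2*v/q)
Y(152, 147)/17959 + 7426/(-42190) = (3 + 2*152/147)/17959 + 7426/(-42190) = (3 + 2*152*(1/147))*(1/17959) + 7426*(-1/42190) = (3 + 304/147)*(1/17959) - 3713/21095 = (745/147)*(1/17959) - 3713/21095 = 745/2639973 - 3713/21095 = -9786503974/55690230435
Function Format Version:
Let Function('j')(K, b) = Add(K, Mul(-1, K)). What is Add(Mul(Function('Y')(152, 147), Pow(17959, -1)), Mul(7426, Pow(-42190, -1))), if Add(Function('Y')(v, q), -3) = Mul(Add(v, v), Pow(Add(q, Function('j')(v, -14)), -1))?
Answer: Rational(-9786503974, 55690230435) ≈ -0.17573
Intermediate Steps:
Function('j')(K, b) = 0
Function('Y')(v, q) = Add(3, Mul(2, v, Pow(q, -1))) (Function('Y')(v, q) = Add(3, Mul(Add(v, v), Pow(Add(q, 0), -1))) = Add(3, Mul(Mul(2, v), Pow(q, -1))) = Add(3, Mul(2, v, Pow(q, -1))))
Add(Mul(Function('Y')(152, 147), Pow(17959, -1)), Mul(7426, Pow(-42190, -1))) = Add(Mul(Add(3, Mul(2, 152, Pow(147, -1))), Pow(17959, -1)), Mul(7426, Pow(-42190, -1))) = Add(Mul(Add(3, Mul(2, 152, Rational(1, 147))), Rational(1, 17959)), Mul(7426, Rational(-1, 42190))) = Add(Mul(Add(3, Rational(304, 147)), Rational(1, 17959)), Rational(-3713, 21095)) = Add(Mul(Rational(745, 147), Rational(1, 17959)), Rational(-3713, 21095)) = Add(Rational(745, 2639973), Rational(-3713, 21095)) = Rational(-9786503974, 55690230435)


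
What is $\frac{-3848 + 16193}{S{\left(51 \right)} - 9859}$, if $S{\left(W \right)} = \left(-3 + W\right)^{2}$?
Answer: $- \frac{2469}{1511} \approx -1.634$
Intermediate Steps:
$\frac{-3848 + 16193}{S{\left(51 \right)} - 9859} = \frac{-3848 + 16193}{\left(-3 + 51\right)^{2} - 9859} = \frac{12345}{48^{2} - 9859} = \frac{12345}{2304 - 9859} = \frac{12345}{-7555} = 12345 \left(- \frac{1}{7555}\right) = - \frac{2469}{1511}$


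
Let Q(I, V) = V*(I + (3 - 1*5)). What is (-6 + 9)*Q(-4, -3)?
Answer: 54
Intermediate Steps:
Q(I, V) = V*(-2 + I) (Q(I, V) = V*(I + (3 - 5)) = V*(I - 2) = V*(-2 + I))
(-6 + 9)*Q(-4, -3) = (-6 + 9)*(-3*(-2 - 4)) = 3*(-3*(-6)) = 3*18 = 54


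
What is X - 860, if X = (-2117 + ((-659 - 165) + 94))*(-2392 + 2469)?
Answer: -220079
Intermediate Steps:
X = -219219 (X = (-2117 + (-824 + 94))*77 = (-2117 - 730)*77 = -2847*77 = -219219)
X - 860 = -219219 - 860 = -220079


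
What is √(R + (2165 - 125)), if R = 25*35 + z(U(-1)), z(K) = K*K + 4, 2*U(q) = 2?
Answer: 2*√730 ≈ 54.037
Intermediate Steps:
U(q) = 1 (U(q) = (½)*2 = 1)
z(K) = 4 + K² (z(K) = K² + 4 = 4 + K²)
R = 880 (R = 25*35 + (4 + 1²) = 875 + (4 + 1) = 875 + 5 = 880)
√(R + (2165 - 125)) = √(880 + (2165 - 125)) = √(880 + 2040) = √2920 = 2*√730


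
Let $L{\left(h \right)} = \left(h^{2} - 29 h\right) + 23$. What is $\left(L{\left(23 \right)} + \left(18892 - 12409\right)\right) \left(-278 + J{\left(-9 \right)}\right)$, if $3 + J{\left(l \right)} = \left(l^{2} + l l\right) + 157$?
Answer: $241984$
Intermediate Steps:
$L{\left(h \right)} = 23 + h^{2} - 29 h$
$J{\left(l \right)} = 154 + 2 l^{2}$ ($J{\left(l \right)} = -3 + \left(\left(l^{2} + l l\right) + 157\right) = -3 + \left(\left(l^{2} + l^{2}\right) + 157\right) = -3 + \left(2 l^{2} + 157\right) = -3 + \left(157 + 2 l^{2}\right) = 154 + 2 l^{2}$)
$\left(L{\left(23 \right)} + \left(18892 - 12409\right)\right) \left(-278 + J{\left(-9 \right)}\right) = \left(\left(23 + 23^{2} - 667\right) + \left(18892 - 12409\right)\right) \left(-278 + \left(154 + 2 \left(-9\right)^{2}\right)\right) = \left(\left(23 + 529 - 667\right) + 6483\right) \left(-278 + \left(154 + 2 \cdot 81\right)\right) = \left(-115 + 6483\right) \left(-278 + \left(154 + 162\right)\right) = 6368 \left(-278 + 316\right) = 6368 \cdot 38 = 241984$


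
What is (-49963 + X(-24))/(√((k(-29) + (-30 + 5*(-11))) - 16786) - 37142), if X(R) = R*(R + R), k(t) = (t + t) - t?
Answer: 906469081/689772532 + 3172715*I/689772532 ≈ 1.3142 + 0.0045997*I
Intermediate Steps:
k(t) = t (k(t) = 2*t - t = t)
X(R) = 2*R² (X(R) = R*(2*R) = 2*R²)
(-49963 + X(-24))/(√((k(-29) + (-30 + 5*(-11))) - 16786) - 37142) = (-49963 + 2*(-24)²)/(√((-29 + (-30 + 5*(-11))) - 16786) - 37142) = (-49963 + 2*576)/(√((-29 + (-30 - 55)) - 16786) - 37142) = (-49963 + 1152)/(√((-29 - 85) - 16786) - 37142) = -48811/(√(-114 - 16786) - 37142) = -48811/(√(-16900) - 37142) = -48811/(130*I - 37142) = -48811*(-37142 - 130*I)/1379545064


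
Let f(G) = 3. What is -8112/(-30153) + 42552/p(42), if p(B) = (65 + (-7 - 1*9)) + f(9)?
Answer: 106957690/130663 ≈ 818.58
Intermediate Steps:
p(B) = 52 (p(B) = (65 + (-7 - 1*9)) + 3 = (65 + (-7 - 9)) + 3 = (65 - 16) + 3 = 49 + 3 = 52)
-8112/(-30153) + 42552/p(42) = -8112/(-30153) + 42552/52 = -8112*(-1/30153) + 42552*(1/52) = 2704/10051 + 10638/13 = 106957690/130663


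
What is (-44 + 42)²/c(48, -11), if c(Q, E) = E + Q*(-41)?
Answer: -4/1979 ≈ -0.0020212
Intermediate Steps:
c(Q, E) = E - 41*Q
(-44 + 42)²/c(48, -11) = (-44 + 42)²/(-11 - 41*48) = (-2)²/(-11 - 1968) = 4/(-1979) = 4*(-1/1979) = -4/1979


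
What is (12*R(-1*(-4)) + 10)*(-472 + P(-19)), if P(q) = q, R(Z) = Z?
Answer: -28478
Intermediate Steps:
(12*R(-1*(-4)) + 10)*(-472 + P(-19)) = (12*(-1*(-4)) + 10)*(-472 - 19) = (12*4 + 10)*(-491) = (48 + 10)*(-491) = 58*(-491) = -28478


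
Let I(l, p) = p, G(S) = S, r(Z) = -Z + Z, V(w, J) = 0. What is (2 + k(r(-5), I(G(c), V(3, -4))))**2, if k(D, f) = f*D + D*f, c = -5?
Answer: 4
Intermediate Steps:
r(Z) = 0
k(D, f) = 2*D*f (k(D, f) = D*f + D*f = 2*D*f)
(2 + k(r(-5), I(G(c), V(3, -4))))**2 = (2 + 2*0*0)**2 = (2 + 0)**2 = 2**2 = 4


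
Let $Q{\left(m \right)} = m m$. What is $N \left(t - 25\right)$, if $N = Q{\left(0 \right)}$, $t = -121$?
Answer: $0$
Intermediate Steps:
$Q{\left(m \right)} = m^{2}$
$N = 0$ ($N = 0^{2} = 0$)
$N \left(t - 25\right) = 0 \left(-121 - 25\right) = 0 \left(-146\right) = 0$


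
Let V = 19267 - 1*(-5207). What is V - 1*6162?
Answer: 18312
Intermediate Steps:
V = 24474 (V = 19267 + 5207 = 24474)
V - 1*6162 = 24474 - 1*6162 = 24474 - 6162 = 18312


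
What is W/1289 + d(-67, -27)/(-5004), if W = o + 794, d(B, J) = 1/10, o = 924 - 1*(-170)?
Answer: 94474231/64501560 ≈ 1.4647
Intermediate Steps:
o = 1094 (o = 924 + 170 = 1094)
d(B, J) = ⅒
W = 1888 (W = 1094 + 794 = 1888)
W/1289 + d(-67, -27)/(-5004) = 1888/1289 + (⅒)/(-5004) = 1888*(1/1289) + (⅒)*(-1/5004) = 1888/1289 - 1/50040 = 94474231/64501560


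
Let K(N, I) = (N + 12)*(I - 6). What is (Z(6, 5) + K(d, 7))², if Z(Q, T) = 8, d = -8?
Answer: 144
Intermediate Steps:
K(N, I) = (-6 + I)*(12 + N) (K(N, I) = (12 + N)*(-6 + I) = (-6 + I)*(12 + N))
(Z(6, 5) + K(d, 7))² = (8 + (-72 - 6*(-8) + 12*7 + 7*(-8)))² = (8 + (-72 + 48 + 84 - 56))² = (8 + 4)² = 12² = 144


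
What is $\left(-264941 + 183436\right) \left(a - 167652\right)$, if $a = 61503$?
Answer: $8651674245$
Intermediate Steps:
$\left(-264941 + 183436\right) \left(a - 167652\right) = \left(-264941 + 183436\right) \left(61503 - 167652\right) = \left(-81505\right) \left(-106149\right) = 8651674245$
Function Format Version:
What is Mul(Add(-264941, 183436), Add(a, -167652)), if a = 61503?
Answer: 8651674245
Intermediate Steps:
Mul(Add(-264941, 183436), Add(a, -167652)) = Mul(Add(-264941, 183436), Add(61503, -167652)) = Mul(-81505, -106149) = 8651674245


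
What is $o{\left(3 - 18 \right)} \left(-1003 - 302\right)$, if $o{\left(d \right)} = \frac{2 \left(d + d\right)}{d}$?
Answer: $-5220$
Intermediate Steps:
$o{\left(d \right)} = 4$ ($o{\left(d \right)} = \frac{2 \cdot 2 d}{d} = \frac{4 d}{d} = 4$)
$o{\left(3 - 18 \right)} \left(-1003 - 302\right) = 4 \left(-1003 - 302\right) = 4 \left(-1305\right) = -5220$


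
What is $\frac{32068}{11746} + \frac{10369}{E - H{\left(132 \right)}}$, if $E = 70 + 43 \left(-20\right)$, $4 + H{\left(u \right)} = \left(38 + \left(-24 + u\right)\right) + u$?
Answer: $- \frac{6262423}{892696} \approx -7.0152$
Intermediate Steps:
$H{\left(u \right)} = 10 + 2 u$ ($H{\left(u \right)} = -4 + \left(\left(38 + \left(-24 + u\right)\right) + u\right) = -4 + \left(\left(14 + u\right) + u\right) = -4 + \left(14 + 2 u\right) = 10 + 2 u$)
$E = -790$ ($E = 70 - 860 = -790$)
$\frac{32068}{11746} + \frac{10369}{E - H{\left(132 \right)}} = \frac{32068}{11746} + \frac{10369}{-790 - \left(10 + 2 \cdot 132\right)} = 32068 \cdot \frac{1}{11746} + \frac{10369}{-790 - \left(10 + 264\right)} = \frac{16034}{5873} + \frac{10369}{-790 - 274} = \frac{16034}{5873} + \frac{10369}{-1064} = \frac{16034}{5873} + 10369 \left(- \frac{1}{1064}\right) = \frac{16034}{5873} - \frac{10369}{1064} = - \frac{6262423}{892696}$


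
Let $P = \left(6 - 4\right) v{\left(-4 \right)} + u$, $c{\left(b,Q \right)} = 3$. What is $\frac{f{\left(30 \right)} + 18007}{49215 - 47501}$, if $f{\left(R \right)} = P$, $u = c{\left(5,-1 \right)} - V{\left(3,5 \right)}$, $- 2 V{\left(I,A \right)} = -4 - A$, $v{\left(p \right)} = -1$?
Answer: $\frac{36007}{3428} \approx 10.504$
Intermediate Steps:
$V{\left(I,A \right)} = 2 + \frac{A}{2}$ ($V{\left(I,A \right)} = - \frac{-4 - A}{2} = 2 + \frac{A}{2}$)
$u = - \frac{3}{2}$ ($u = 3 - \left(2 + \frac{1}{2} \cdot 5\right) = 3 - \left(2 + \frac{5}{2}\right) = 3 - \frac{9}{2} = - \frac{3}{2} \approx -1.5$)
$P = - \frac{7}{2}$ ($P = \left(6 - 4\right) \left(-1\right) - \frac{3}{2} = 2 \left(-1\right) - \frac{3}{2} = -2 - \frac{3}{2} = - \frac{7}{2} \approx -3.5$)
$f{\left(R \right)} = - \frac{7}{2}$
$\frac{f{\left(30 \right)} + 18007}{49215 - 47501} = \frac{- \frac{7}{2} + 18007}{49215 - 47501} = \frac{36007}{2 \cdot 1714} = \frac{36007}{2} \cdot \frac{1}{1714} = \frac{36007}{3428}$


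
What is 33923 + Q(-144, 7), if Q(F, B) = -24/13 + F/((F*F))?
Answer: 63500387/1872 ≈ 33921.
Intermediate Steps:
Q(F, B) = -24/13 + 1/F (Q(F, B) = -24*1/13 + F/(F²) = -24/13 + F/F² = -24/13 + 1/F)
33923 + Q(-144, 7) = 33923 + (-24/13 + 1/(-144)) = 33923 + (-24/13 - 1/144) = 33923 - 3469/1872 = 63500387/1872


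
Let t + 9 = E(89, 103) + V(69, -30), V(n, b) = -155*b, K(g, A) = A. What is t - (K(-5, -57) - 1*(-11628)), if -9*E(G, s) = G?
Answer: -62459/9 ≈ -6939.9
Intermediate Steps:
E(G, s) = -G/9
t = 41680/9 (t = -9 + (-⅑*89 - 155*(-30)) = -9 + (-89/9 + 4650) = -9 + 41761/9 = 41680/9 ≈ 4631.1)
t - (K(-5, -57) - 1*(-11628)) = 41680/9 - (-57 - 1*(-11628)) = 41680/9 - (-57 + 11628) = 41680/9 - 1*11571 = 41680/9 - 11571 = -62459/9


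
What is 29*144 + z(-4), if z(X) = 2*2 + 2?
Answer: 4182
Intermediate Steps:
z(X) = 6 (z(X) = 4 + 2 = 6)
29*144 + z(-4) = 29*144 + 6 = 4176 + 6 = 4182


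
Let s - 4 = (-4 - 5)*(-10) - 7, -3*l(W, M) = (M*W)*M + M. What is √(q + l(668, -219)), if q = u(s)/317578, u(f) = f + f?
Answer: 4*I*√16829116367059310/158789 ≈ 3267.9*I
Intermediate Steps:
l(W, M) = -M/3 - W*M²/3 (l(W, M) = -((M*W)*M + M)/3 = -(W*M² + M)/3 = -(M + W*M²)/3 = -M/3 - W*M²/3)
s = 87 (s = 4 + ((-4 - 5)*(-10) - 7) = 4 + (-9*(-10) - 7) = 4 + (90 - 7) = 4 + 83 = 87)
u(f) = 2*f
q = 87/158789 (q = (2*87)/317578 = 174*(1/317578) = 87/158789 ≈ 0.00054790)
√(q + l(668, -219)) = √(87/158789 - ⅓*(-219)*(1 - 219*668)) = √(87/158789 - ⅓*(-219)*(1 - 146292)) = √(87/158789 - ⅓*(-219)*(-146291)) = √(87/158789 - 10679243) = √(-1695746316640/158789) = 4*I*√16829116367059310/158789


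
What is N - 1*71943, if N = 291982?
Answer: 220039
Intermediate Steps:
N - 1*71943 = 291982 - 1*71943 = 291982 - 71943 = 220039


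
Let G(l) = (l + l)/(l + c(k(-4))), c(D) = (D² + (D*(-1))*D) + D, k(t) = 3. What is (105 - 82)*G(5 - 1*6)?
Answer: -23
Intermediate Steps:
c(D) = D (c(D) = (D² + (-D)*D) + D = (D² - D²) + D = 0 + D = D)
G(l) = 2*l/(3 + l) (G(l) = (l + l)/(l + 3) = (2*l)/(3 + l) = 2*l/(3 + l))
(105 - 82)*G(5 - 1*6) = (105 - 82)*(2*(5 - 1*6)/(3 + (5 - 1*6))) = 23*(2*(5 - 6)/(3 + (5 - 6))) = 23*(2*(-1)/(3 - 1)) = 23*(2*(-1)/2) = 23*(2*(-1)*(½)) = 23*(-1) = -23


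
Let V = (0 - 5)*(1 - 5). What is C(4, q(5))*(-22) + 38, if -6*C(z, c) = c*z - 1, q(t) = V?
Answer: 983/3 ≈ 327.67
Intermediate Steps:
V = 20 (V = -5*(-4) = 20)
q(t) = 20
C(z, c) = ⅙ - c*z/6 (C(z, c) = -(c*z - 1)/6 = -(-1 + c*z)/6 = ⅙ - c*z/6)
C(4, q(5))*(-22) + 38 = (⅙ - ⅙*20*4)*(-22) + 38 = (⅙ - 40/3)*(-22) + 38 = -79/6*(-22) + 38 = 869/3 + 38 = 983/3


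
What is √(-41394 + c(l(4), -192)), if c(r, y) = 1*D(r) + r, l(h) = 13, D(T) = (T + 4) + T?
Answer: I*√41351 ≈ 203.35*I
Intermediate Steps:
D(T) = 4 + 2*T (D(T) = (4 + T) + T = 4 + 2*T)
c(r, y) = 4 + 3*r (c(r, y) = 1*(4 + 2*r) + r = (4 + 2*r) + r = 4 + 3*r)
√(-41394 + c(l(4), -192)) = √(-41394 + (4 + 3*13)) = √(-41394 + (4 + 39)) = √(-41394 + 43) = √(-41351) = I*√41351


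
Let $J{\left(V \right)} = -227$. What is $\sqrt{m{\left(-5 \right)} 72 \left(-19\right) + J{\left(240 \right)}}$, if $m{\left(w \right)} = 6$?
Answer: $i \sqrt{8435} \approx 91.842 i$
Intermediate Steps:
$\sqrt{m{\left(-5 \right)} 72 \left(-19\right) + J{\left(240 \right)}} = \sqrt{6 \cdot 72 \left(-19\right) - 227} = \sqrt{432 \left(-19\right) - 227} = \sqrt{-8208 - 227} = \sqrt{-8435} = i \sqrt{8435}$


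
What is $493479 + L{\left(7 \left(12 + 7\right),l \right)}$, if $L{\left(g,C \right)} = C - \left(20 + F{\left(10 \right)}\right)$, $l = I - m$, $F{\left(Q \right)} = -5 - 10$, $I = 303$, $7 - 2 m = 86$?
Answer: $\frac{987633}{2} \approx 4.9382 \cdot 10^{5}$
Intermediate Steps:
$m = - \frac{79}{2}$ ($m = \frac{7}{2} - 43 = - \frac{79}{2} \approx -39.5$)
$F{\left(Q \right)} = -15$ ($F{\left(Q \right)} = -5 - 10 = -15$)
$l = \frac{685}{2}$ ($l = 303 - - \frac{79}{2} = 303 + \frac{79}{2} = \frac{685}{2} \approx 342.5$)
$L{\left(g,C \right)} = -5 + C$ ($L{\left(g,C \right)} = C - 5 = -5 + C$)
$493479 + L{\left(7 \left(12 + 7\right),l \right)} = 493479 + \left(-5 + \frac{685}{2}\right) = 493479 + \frac{675}{2} = \frac{987633}{2}$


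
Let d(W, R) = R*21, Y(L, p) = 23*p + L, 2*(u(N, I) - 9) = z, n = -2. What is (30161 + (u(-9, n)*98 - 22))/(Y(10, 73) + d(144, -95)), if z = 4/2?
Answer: -10373/102 ≈ -101.70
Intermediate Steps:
z = 2 (z = 4*(½) = 2)
u(N, I) = 10 (u(N, I) = 9 + (½)*2 = 9 + 1 = 10)
Y(L, p) = L + 23*p
d(W, R) = 21*R
(30161 + (u(-9, n)*98 - 22))/(Y(10, 73) + d(144, -95)) = (30161 + (10*98 - 22))/((10 + 23*73) + 21*(-95)) = (30161 + (980 - 22))/((10 + 1679) - 1995) = (30161 + 958)/(1689 - 1995) = 31119/(-306) = 31119*(-1/306) = -10373/102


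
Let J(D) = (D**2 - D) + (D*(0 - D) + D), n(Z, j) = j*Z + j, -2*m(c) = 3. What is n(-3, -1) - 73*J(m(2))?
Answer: 2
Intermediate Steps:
m(c) = -3/2 (m(c) = -1/2*3 = -3/2)
n(Z, j) = j + Z*j (n(Z, j) = Z*j + j = j + Z*j)
J(D) = 0 (J(D) = (D**2 - D) + (D*(-D) + D) = (D**2 - D) + (-D**2 + D) = (D**2 - D) + (D - D**2) = 0)
n(-3, -1) - 73*J(m(2)) = -(1 - 3) - 73*0 = -1*(-2) + 0 = 2 + 0 = 2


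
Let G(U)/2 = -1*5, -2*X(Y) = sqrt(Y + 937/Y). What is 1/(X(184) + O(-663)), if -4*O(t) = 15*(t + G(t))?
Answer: 1857480/4687780357 + 4*sqrt(1600478)/4687780357 ≈ 0.00039732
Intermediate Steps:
X(Y) = -sqrt(Y + 937/Y)/2
G(U) = -10 (G(U) = 2*(-1*5) = 2*(-5) = -10)
O(t) = 75/2 - 15*t/4 (O(t) = -15*(t - 10)/4 = -15*(-10 + t)/4 = -(-150 + 15*t)/4 = 75/2 - 15*t/4)
1/(X(184) + O(-663)) = 1/(-sqrt(184 + 937/184)/2 + (75/2 - 15/4*(-663))) = 1/(-sqrt(184 + 937*(1/184))/2 + (75/2 + 9945/4)) = 1/(-sqrt(184 + 937/184)/2 + 10095/4) = 1/(-sqrt(1600478)/184 + 10095/4) = 1/(10095/4 - sqrt(1600478)/184)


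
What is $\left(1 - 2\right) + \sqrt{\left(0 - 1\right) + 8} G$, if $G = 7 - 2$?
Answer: $-1 + 5 \sqrt{7} \approx 12.229$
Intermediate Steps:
$G = 5$
$\left(1 - 2\right) + \sqrt{\left(0 - 1\right) + 8} G = \left(1 - 2\right) + \sqrt{\left(0 - 1\right) + 8} \cdot 5 = \left(1 - 2\right) + \sqrt{-1 + 8} \cdot 5 = -1 + \sqrt{7} \cdot 5 = -1 + 5 \sqrt{7}$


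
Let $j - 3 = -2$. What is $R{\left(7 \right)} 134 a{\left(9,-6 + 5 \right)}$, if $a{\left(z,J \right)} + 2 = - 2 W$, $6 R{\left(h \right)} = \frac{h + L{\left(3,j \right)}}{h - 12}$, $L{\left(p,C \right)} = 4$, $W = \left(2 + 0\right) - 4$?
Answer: $- \frac{1474}{15} \approx -98.267$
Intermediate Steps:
$j = 1$ ($j = 3 - 2 = 1$)
$W = -2$ ($W = 2 - 4 = -2$)
$R{\left(h \right)} = \frac{4 + h}{6 \left(-12 + h\right)}$ ($R{\left(h \right)} = \frac{\left(h + 4\right) \frac{1}{h - 12}}{6} = \frac{\left(4 + h\right) \frac{1}{-12 + h}}{6} = \frac{\frac{1}{-12 + h} \left(4 + h\right)}{6} = \frac{4 + h}{6 \left(-12 + h\right)}$)
$a{\left(z,J \right)} = 2$ ($a{\left(z,J \right)} = -2 - -4 = -2 + 4 = 2$)
$R{\left(7 \right)} 134 a{\left(9,-6 + 5 \right)} = \frac{4 + 7}{6 \left(-12 + 7\right)} 134 \cdot 2 = \frac{1}{6} \frac{1}{-5} \cdot 11 \cdot 134 \cdot 2 = \frac{1}{6} \left(- \frac{1}{5}\right) 11 \cdot 134 \cdot 2 = \left(- \frac{11}{30}\right) 134 \cdot 2 = \left(- \frac{737}{15}\right) 2 = - \frac{1474}{15}$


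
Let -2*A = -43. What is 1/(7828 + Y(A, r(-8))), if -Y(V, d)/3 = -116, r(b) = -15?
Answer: 1/8176 ≈ 0.00012231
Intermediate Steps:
A = 43/2 (A = -½*(-43) = 43/2 ≈ 21.500)
Y(V, d) = 348 (Y(V, d) = -3*(-116) = 348)
1/(7828 + Y(A, r(-8))) = 1/(7828 + 348) = 1/8176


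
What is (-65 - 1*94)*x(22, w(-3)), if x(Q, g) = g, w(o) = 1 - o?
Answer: -636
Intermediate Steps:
(-65 - 1*94)*x(22, w(-3)) = (-65 - 1*94)*(1 - 1*(-3)) = (-65 - 94)*(1 + 3) = -159*4 = -636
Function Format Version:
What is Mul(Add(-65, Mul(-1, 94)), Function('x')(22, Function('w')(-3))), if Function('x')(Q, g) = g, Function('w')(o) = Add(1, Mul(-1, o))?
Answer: -636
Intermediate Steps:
Mul(Add(-65, Mul(-1, 94)), Function('x')(22, Function('w')(-3))) = Mul(Add(-65, Mul(-1, 94)), Add(1, Mul(-1, -3))) = Mul(Add(-65, -94), Add(1, 3)) = Mul(-159, 4) = -636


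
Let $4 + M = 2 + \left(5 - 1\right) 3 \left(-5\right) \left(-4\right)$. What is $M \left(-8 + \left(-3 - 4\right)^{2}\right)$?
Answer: $9758$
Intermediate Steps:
$M = 238$ ($M = -4 + \left(2 + \left(5 - 1\right) 3 \left(-5\right) \left(-4\right)\right) = -4 + \left(2 + \left(5 - 1\right) \left(\left(-15\right) \left(-4\right)\right)\right) = -4 + \left(2 + 4 \cdot 60\right) = -4 + \left(2 + 240\right) = -4 + 242 = 238$)
$M \left(-8 + \left(-3 - 4\right)^{2}\right) = 238 \left(-8 + \left(-3 - 4\right)^{2}\right) = 238 \left(-8 + \left(-7\right)^{2}\right) = 238 \left(-8 + 49\right) = 238 \cdot 41 = 9758$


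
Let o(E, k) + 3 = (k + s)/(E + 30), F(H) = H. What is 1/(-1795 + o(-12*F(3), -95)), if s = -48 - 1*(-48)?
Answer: -6/10693 ≈ -0.00056111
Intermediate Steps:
s = 0 (s = -48 + 48 = 0)
o(E, k) = -3 + k/(30 + E) (o(E, k) = -3 + (k + 0)/(E + 30) = -3 + k/(30 + E))
1/(-1795 + o(-12*F(3), -95)) = 1/(-1795 + (-90 - 95 - (-36)*3)/(30 - 12*3)) = 1/(-1795 + (-90 - 95 - 3*(-36))/(30 - 36)) = 1/(-1795 + (-90 - 95 + 108)/(-6)) = 1/(-1795 - ⅙*(-77)) = 1/(-1795 + 77/6) = 1/(-10693/6) = -6/10693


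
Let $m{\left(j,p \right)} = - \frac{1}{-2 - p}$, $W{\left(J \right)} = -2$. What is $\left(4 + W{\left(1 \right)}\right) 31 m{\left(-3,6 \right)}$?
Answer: $\frac{31}{4} \approx 7.75$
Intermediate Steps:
$\left(4 + W{\left(1 \right)}\right) 31 m{\left(-3,6 \right)} = \frac{\left(4 - 2\right) 31}{2 + 6} = \frac{2 \cdot 31}{8} = 62 \cdot \frac{1}{8} = \frac{31}{4}$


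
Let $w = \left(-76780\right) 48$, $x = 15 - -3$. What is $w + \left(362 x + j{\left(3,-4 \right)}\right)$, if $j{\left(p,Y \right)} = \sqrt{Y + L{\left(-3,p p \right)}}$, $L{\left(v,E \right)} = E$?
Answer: $-3678924 + \sqrt{5} \approx -3.6789 \cdot 10^{6}$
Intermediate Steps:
$x = 18$ ($x = 15 + 3 = 18$)
$j{\left(p,Y \right)} = \sqrt{Y + p^{2}}$ ($j{\left(p,Y \right)} = \sqrt{Y + p p} = \sqrt{Y + p^{2}}$)
$w = -3685440$
$w + \left(362 x + j{\left(3,-4 \right)}\right) = -3685440 + \left(362 \cdot 18 + \sqrt{-4 + 3^{2}}\right) = -3685440 + \left(6516 + \sqrt{-4 + 9}\right) = -3685440 + \left(6516 + \sqrt{5}\right) = -3678924 + \sqrt{5}$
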